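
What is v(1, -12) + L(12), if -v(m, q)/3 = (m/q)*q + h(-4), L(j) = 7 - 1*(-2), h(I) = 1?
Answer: 3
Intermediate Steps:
L(j) = 9 (L(j) = 7 + 2 = 9)
v(m, q) = -3 - 3*m (v(m, q) = -3*((m/q)*q + 1) = -3*(m + 1) = -3*(1 + m) = -3 - 3*m)
v(1, -12) + L(12) = (-3 - 3*1) + 9 = (-3 - 3) + 9 = -6 + 9 = 3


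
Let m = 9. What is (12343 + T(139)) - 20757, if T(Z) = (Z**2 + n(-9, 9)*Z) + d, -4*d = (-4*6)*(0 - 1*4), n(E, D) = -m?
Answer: 9632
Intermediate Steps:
n(E, D) = -9 (n(E, D) = -1*9 = -9)
d = -24 (d = -(-4*6)*(0 - 1*4)/4 = -(-6)*(0 - 4) = -(-6)*(-4) = -1/4*96 = -24)
T(Z) = -24 + Z**2 - 9*Z (T(Z) = (Z**2 - 9*Z) - 24 = -24 + Z**2 - 9*Z)
(12343 + T(139)) - 20757 = (12343 + (-24 + 139**2 - 9*139)) - 20757 = (12343 + (-24 + 19321 - 1251)) - 20757 = (12343 + 18046) - 20757 = 30389 - 20757 = 9632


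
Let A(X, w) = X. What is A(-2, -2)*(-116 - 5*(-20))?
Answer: 32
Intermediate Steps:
A(-2, -2)*(-116 - 5*(-20)) = -2*(-116 - 5*(-20)) = -2*(-116 + 100) = -2*(-16) = 32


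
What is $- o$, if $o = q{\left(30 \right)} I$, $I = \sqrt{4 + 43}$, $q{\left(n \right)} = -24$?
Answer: $24 \sqrt{47} \approx 164.54$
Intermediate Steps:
$I = \sqrt{47} \approx 6.8557$
$o = - 24 \sqrt{47} \approx -164.54$
$- o = - \left(-24\right) \sqrt{47} = 24 \sqrt{47}$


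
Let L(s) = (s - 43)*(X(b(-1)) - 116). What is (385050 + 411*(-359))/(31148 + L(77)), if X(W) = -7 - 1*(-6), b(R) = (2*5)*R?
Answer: 21591/2470 ≈ 8.7413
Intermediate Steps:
b(R) = 10*R
X(W) = -1 (X(W) = -7 + 6 = -1)
L(s) = 5031 - 117*s (L(s) = (s - 43)*(-1 - 116) = (-43 + s)*(-117) = 5031 - 117*s)
(385050 + 411*(-359))/(31148 + L(77)) = (385050 + 411*(-359))/(31148 + (5031 - 117*77)) = (385050 - 147549)/(31148 + (5031 - 9009)) = 237501/(31148 - 3978) = 237501/27170 = 237501*(1/27170) = 21591/2470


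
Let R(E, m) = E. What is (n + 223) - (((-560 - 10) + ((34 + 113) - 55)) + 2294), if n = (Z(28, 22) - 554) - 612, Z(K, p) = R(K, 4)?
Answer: -2731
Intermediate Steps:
Z(K, p) = K
n = -1138 (n = (28 - 554) - 612 = -526 - 612 = -1138)
(n + 223) - (((-560 - 10) + ((34 + 113) - 55)) + 2294) = (-1138 + 223) - (((-560 - 10) + ((34 + 113) - 55)) + 2294) = -915 - ((-570 + (147 - 55)) + 2294) = -915 - ((-570 + 92) + 2294) = -915 - (-478 + 2294) = -915 - 1*1816 = -915 - 1816 = -2731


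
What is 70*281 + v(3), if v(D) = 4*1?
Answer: 19674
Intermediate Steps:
v(D) = 4
70*281 + v(3) = 70*281 + 4 = 19670 + 4 = 19674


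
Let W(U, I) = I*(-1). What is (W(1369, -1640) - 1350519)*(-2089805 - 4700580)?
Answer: 9159407728415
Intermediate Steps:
W(U, I) = -I
(W(1369, -1640) - 1350519)*(-2089805 - 4700580) = (-1*(-1640) - 1350519)*(-2089805 - 4700580) = (1640 - 1350519)*(-6790385) = -1348879*(-6790385) = 9159407728415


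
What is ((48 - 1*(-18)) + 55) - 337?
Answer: -216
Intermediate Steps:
((48 - 1*(-18)) + 55) - 337 = ((48 + 18) + 55) - 337 = (66 + 55) - 337 = 121 - 337 = -216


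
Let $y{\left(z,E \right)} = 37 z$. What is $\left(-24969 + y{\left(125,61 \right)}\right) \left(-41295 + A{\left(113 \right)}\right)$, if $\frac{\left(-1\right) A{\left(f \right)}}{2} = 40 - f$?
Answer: $837135256$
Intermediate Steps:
$A{\left(f \right)} = -80 + 2 f$ ($A{\left(f \right)} = - 2 \left(40 - f\right) = -80 + 2 f$)
$\left(-24969 + y{\left(125,61 \right)}\right) \left(-41295 + A{\left(113 \right)}\right) = \left(-24969 + 37 \cdot 125\right) \left(-41295 + \left(-80 + 2 \cdot 113\right)\right) = \left(-24969 + 4625\right) \left(-41295 + \left(-80 + 226\right)\right) = - 20344 \left(-41295 + 146\right) = \left(-20344\right) \left(-41149\right) = 837135256$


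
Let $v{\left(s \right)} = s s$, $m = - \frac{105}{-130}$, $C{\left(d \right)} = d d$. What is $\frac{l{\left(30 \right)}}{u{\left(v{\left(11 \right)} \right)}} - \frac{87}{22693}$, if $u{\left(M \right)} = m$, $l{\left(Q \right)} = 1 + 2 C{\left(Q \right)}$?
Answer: $\frac{1062620591}{476553} \approx 2229.8$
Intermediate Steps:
$C{\left(d \right)} = d^{2}$
$m = \frac{21}{26}$ ($m = \left(-105\right) \left(- \frac{1}{130}\right) = \frac{21}{26} \approx 0.80769$)
$l{\left(Q \right)} = 1 + 2 Q^{2}$
$v{\left(s \right)} = s^{2}$
$u{\left(M \right)} = \frac{21}{26}$
$\frac{l{\left(30 \right)}}{u{\left(v{\left(11 \right)} \right)}} - \frac{87}{22693} = \frac{1 + 2 \cdot 30^{2}}{\frac{21}{26}} - \frac{87}{22693} = \left(1 + 2 \cdot 900\right) \frac{26}{21} - \frac{87}{22693} = \left(1 + 1800\right) \frac{26}{21} - \frac{87}{22693} = 1801 \cdot \frac{26}{21} - \frac{87}{22693} = \frac{46826}{21} - \frac{87}{22693} = \frac{1062620591}{476553}$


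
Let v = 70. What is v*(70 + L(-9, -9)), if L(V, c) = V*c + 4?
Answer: 10850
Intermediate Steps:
L(V, c) = 4 + V*c
v*(70 + L(-9, -9)) = 70*(70 + (4 - 9*(-9))) = 70*(70 + (4 + 81)) = 70*(70 + 85) = 70*155 = 10850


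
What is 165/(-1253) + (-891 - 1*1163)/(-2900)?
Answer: 1047581/1816850 ≈ 0.57659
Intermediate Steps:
165/(-1253) + (-891 - 1*1163)/(-2900) = 165*(-1/1253) + (-891 - 1163)*(-1/2900) = -165/1253 - 2054*(-1/2900) = -165/1253 + 1027/1450 = 1047581/1816850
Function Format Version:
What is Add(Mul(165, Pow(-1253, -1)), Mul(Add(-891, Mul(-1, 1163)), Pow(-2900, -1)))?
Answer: Rational(1047581, 1816850) ≈ 0.57659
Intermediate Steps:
Add(Mul(165, Pow(-1253, -1)), Mul(Add(-891, Mul(-1, 1163)), Pow(-2900, -1))) = Add(Mul(165, Rational(-1, 1253)), Mul(Add(-891, -1163), Rational(-1, 2900))) = Add(Rational(-165, 1253), Mul(-2054, Rational(-1, 2900))) = Add(Rational(-165, 1253), Rational(1027, 1450)) = Rational(1047581, 1816850)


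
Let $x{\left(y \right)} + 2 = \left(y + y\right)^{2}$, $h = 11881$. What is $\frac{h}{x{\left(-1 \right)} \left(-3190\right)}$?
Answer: $- \frac{11881}{6380} \approx -1.8622$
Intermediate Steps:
$x{\left(y \right)} = -2 + 4 y^{2}$ ($x{\left(y \right)} = -2 + \left(y + y\right)^{2} = -2 + \left(2 y\right)^{2} = -2 + 4 y^{2}$)
$\frac{h}{x{\left(-1 \right)} \left(-3190\right)} = \frac{11881}{\left(-2 + 4 \left(-1\right)^{2}\right) \left(-3190\right)} = \frac{11881}{\left(-2 + 4 \cdot 1\right) \left(-3190\right)} = \frac{11881}{\left(-2 + 4\right) \left(-3190\right)} = \frac{11881}{2 \left(-3190\right)} = \frac{11881}{-6380} = 11881 \left(- \frac{1}{6380}\right) = - \frac{11881}{6380}$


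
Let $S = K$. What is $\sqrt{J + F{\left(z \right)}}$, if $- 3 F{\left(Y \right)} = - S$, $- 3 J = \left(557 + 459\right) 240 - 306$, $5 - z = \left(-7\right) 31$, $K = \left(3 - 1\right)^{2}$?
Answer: $\frac{7 i \sqrt{14910}}{3} \approx 284.92 i$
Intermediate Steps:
$K = 4$ ($K = 2^{2} = 4$)
$z = 222$ ($z = 5 - \left(-7\right) 31 = 5 - -217 = 5 + 217 = 222$)
$S = 4$
$J = -81178$ ($J = - \frac{\left(557 + 459\right) 240 - 306}{3} = - \frac{1016 \cdot 240 - 306}{3} = - \frac{243840 - 306}{3} = \left(- \frac{1}{3}\right) 243534 = -81178$)
$F{\left(Y \right)} = \frac{4}{3}$ ($F{\left(Y \right)} = - \frac{\left(-1\right) 4}{3} = \left(- \frac{1}{3}\right) \left(-4\right) = \frac{4}{3}$)
$\sqrt{J + F{\left(z \right)}} = \sqrt{-81178 + \frac{4}{3}} = \sqrt{- \frac{243530}{3}} = \frac{7 i \sqrt{14910}}{3}$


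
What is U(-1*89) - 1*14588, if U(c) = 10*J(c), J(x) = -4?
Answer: -14628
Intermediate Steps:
U(c) = -40 (U(c) = 10*(-4) = -40)
U(-1*89) - 1*14588 = -40 - 1*14588 = -40 - 14588 = -14628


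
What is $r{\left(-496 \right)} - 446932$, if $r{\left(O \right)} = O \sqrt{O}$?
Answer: $-446932 - 1984 i \sqrt{31} \approx -4.4693 \cdot 10^{5} - 11046.0 i$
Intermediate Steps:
$r{\left(O \right)} = O^{\frac{3}{2}}$
$r{\left(-496 \right)} - 446932 = \left(-496\right)^{\frac{3}{2}} - 446932 = - 1984 i \sqrt{31} - 446932 = -446932 - 1984 i \sqrt{31}$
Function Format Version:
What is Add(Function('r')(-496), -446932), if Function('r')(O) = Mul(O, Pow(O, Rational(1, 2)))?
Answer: Add(-446932, Mul(-1984, I, Pow(31, Rational(1, 2)))) ≈ Add(-4.4693e+5, Mul(-11046., I))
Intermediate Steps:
Function('r')(O) = Pow(O, Rational(3, 2))
Add(Function('r')(-496), -446932) = Add(Pow(-496, Rational(3, 2)), -446932) = Add(Mul(-1984, I, Pow(31, Rational(1, 2))), -446932) = Add(-446932, Mul(-1984, I, Pow(31, Rational(1, 2))))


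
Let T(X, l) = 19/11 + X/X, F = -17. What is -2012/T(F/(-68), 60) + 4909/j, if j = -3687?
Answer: -4541553/6145 ≈ -739.06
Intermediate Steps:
T(X, l) = 30/11 (T(X, l) = 19*(1/11) + 1 = 19/11 + 1 = 30/11)
-2012/T(F/(-68), 60) + 4909/j = -2012/30/11 + 4909/(-3687) = -2012*11/30 + 4909*(-1/3687) = -11066/15 - 4909/3687 = -4541553/6145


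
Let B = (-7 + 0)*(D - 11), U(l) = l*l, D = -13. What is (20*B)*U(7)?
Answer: 164640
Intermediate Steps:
U(l) = l**2
B = 168 (B = (-7 + 0)*(-13 - 11) = -7*(-24) = 168)
(20*B)*U(7) = (20*168)*7**2 = 3360*49 = 164640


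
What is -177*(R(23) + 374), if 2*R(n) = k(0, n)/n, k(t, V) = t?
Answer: -66198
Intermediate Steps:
R(n) = 0 (R(n) = (0/n)/2 = (½)*0 = 0)
-177*(R(23) + 374) = -177*(0 + 374) = -177*374 = -66198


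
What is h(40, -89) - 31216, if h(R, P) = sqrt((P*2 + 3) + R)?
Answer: -31216 + 3*I*sqrt(15) ≈ -31216.0 + 11.619*I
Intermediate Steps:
h(R, P) = sqrt(3 + R + 2*P) (h(R, P) = sqrt((2*P + 3) + R) = sqrt((3 + 2*P) + R) = sqrt(3 + R + 2*P))
h(40, -89) - 31216 = sqrt(3 + 40 + 2*(-89)) - 31216 = sqrt(3 + 40 - 178) - 31216 = sqrt(-135) - 31216 = 3*I*sqrt(15) - 31216 = -31216 + 3*I*sqrt(15)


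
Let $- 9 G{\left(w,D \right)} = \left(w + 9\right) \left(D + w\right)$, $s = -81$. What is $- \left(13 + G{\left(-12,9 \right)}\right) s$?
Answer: $972$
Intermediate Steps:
$G{\left(w,D \right)} = - \frac{\left(9 + w\right) \left(D + w\right)}{9}$ ($G{\left(w,D \right)} = - \frac{\left(w + 9\right) \left(D + w\right)}{9} = - \frac{\left(9 + w\right) \left(D + w\right)}{9}$)
$- \left(13 + G{\left(-12,9 \right)}\right) s = - \left(13 - \left(-3 - 12 + 16\right)\right) \left(-81\right) = - \left(13 + \left(-9 + 12 - 16 + 12\right)\right) \left(-81\right) = - \left(13 - 1\right) \left(-81\right) = - 12 \left(-81\right) = \left(-1\right) \left(-972\right) = 972$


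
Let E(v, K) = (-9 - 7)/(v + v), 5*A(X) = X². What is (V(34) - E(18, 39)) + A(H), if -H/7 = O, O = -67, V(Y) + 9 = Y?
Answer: 1980794/45 ≈ 44018.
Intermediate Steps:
V(Y) = -9 + Y
H = 469 (H = -7*(-67) = 469)
A(X) = X²/5
E(v, K) = -8/v (E(v, K) = -16*1/(2*v) = -8/v)
(V(34) - E(18, 39)) + A(H) = ((-9 + 34) - (-8)/18) + (⅕)*469² = (25 - (-8)/18) + (⅕)*219961 = (25 - 1*(-4/9)) + 219961/5 = (25 + 4/9) + 219961/5 = 229/9 + 219961/5 = 1980794/45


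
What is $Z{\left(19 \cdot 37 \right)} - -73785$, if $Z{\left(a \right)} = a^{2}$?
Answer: $567994$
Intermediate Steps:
$Z{\left(19 \cdot 37 \right)} - -73785 = \left(19 \cdot 37\right)^{2} - -73785 = 703^{2} + 73785 = 494209 + 73785 = 567994$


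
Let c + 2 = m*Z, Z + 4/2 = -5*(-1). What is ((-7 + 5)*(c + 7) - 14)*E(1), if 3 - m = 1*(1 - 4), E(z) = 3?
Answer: -180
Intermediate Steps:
Z = 3 (Z = -2 - 5*(-1) = -2 + 5 = 3)
m = 6 (m = 3 - (1 - 4) = 3 - (-3) = 3 - 1*(-3) = 3 + 3 = 6)
c = 16 (c = -2 + 6*3 = -2 + 18 = 16)
((-7 + 5)*(c + 7) - 14)*E(1) = ((-7 + 5)*(16 + 7) - 14)*3 = (-2*23 - 14)*3 = (-46 - 14)*3 = -60*3 = -180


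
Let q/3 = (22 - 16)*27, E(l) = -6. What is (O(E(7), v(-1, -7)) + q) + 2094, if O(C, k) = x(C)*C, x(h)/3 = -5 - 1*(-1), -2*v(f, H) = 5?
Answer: 2652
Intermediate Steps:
v(f, H) = -5/2 (v(f, H) = -1/2*5 = -5/2)
x(h) = -12 (x(h) = 3*(-5 - 1*(-1)) = 3*(-5 + 1) = 3*(-4) = -12)
O(C, k) = -12*C
q = 486 (q = 3*((22 - 16)*27) = 3*(6*27) = 3*162 = 486)
(O(E(7), v(-1, -7)) + q) + 2094 = (-12*(-6) + 486) + 2094 = (72 + 486) + 2094 = 558 + 2094 = 2652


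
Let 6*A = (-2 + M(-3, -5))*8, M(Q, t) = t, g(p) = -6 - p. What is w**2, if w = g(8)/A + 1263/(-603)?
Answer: 57121/161604 ≈ 0.35346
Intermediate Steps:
A = -28/3 (A = ((-2 - 5)*8)/6 = (-7*8)/6 = (1/6)*(-56) = -28/3 ≈ -9.3333)
w = -239/402 (w = (-6 - 1*8)/(-28/3) + 1263/(-603) = (-6 - 8)*(-3/28) + 1263*(-1/603) = -14*(-3/28) - 421/201 = 3/2 - 421/201 = -239/402 ≈ -0.59453)
w**2 = (-239/402)**2 = 57121/161604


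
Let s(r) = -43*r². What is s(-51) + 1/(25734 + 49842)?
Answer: -8452646567/75576 ≈ -1.1184e+5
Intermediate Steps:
s(-51) + 1/(25734 + 49842) = -43*(-51)² + 1/(25734 + 49842) = -43*2601 + 1/75576 = -111843 + 1/75576 = -8452646567/75576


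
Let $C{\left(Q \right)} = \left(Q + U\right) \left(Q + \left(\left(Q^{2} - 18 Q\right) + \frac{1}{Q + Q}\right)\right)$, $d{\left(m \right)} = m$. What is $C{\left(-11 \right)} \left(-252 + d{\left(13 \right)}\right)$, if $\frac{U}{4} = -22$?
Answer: $\frac{14573025}{2} \approx 7.2865 \cdot 10^{6}$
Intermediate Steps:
$U = -88$ ($U = 4 \left(-22\right) = -88$)
$C{\left(Q \right)} = \left(-88 + Q\right) \left(Q^{2} + \frac{1}{2 Q} - 17 Q\right)$ ($C{\left(Q \right)} = \left(Q - 88\right) \left(Q + \left(\left(Q^{2} - 18 Q\right) + \frac{1}{Q + Q}\right)\right) = \left(-88 + Q\right) \left(Q + \left(\left(Q^{2} - 18 Q\right) + \frac{1}{2 Q}\right)\right) = \left(-88 + Q\right) \left(Q + \left(Q^{2} + \frac{1}{2 Q} - 18 Q\right)\right) = \left(-88 + Q\right) \left(Q^{2} + \frac{1}{2 Q} - 17 Q\right)$)
$C{\left(-11 \right)} \left(-252 + d{\left(13 \right)}\right) = \left(\frac{1}{2} + \left(-11\right)^{3} - 105 \left(-11\right)^{2} - \frac{44}{-11} + 1496 \left(-11\right)\right) \left(-252 + 13\right) = \left(\frac{1}{2} - 1331 - 12705 - -4 - 16456\right) \left(-239\right) = \left(\frac{1}{2} - 1331 - 12705 + 4 - 16456\right) \left(-239\right) = \left(- \frac{60975}{2}\right) \left(-239\right) = \frac{14573025}{2}$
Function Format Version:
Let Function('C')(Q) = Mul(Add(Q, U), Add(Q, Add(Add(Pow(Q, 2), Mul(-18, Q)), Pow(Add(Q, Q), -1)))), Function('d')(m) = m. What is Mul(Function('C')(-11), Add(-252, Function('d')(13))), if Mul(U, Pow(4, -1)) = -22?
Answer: Rational(14573025, 2) ≈ 7.2865e+6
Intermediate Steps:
U = -88 (U = Mul(4, -22) = -88)
Function('C')(Q) = Mul(Add(-88, Q), Add(Pow(Q, 2), Mul(Rational(1, 2), Pow(Q, -1)), Mul(-17, Q))) (Function('C')(Q) = Mul(Add(Q, -88), Add(Q, Add(Add(Pow(Q, 2), Mul(-18, Q)), Pow(Add(Q, Q), -1)))) = Mul(Add(-88, Q), Add(Q, Add(Add(Pow(Q, 2), Mul(-18, Q)), Pow(Mul(2, Q), -1)))) = Mul(Add(-88, Q), Add(Q, Add(Add(Pow(Q, 2), Mul(-18, Q)), Mul(Rational(1, 2), Pow(Q, -1))))) = Mul(Add(-88, Q), Add(Q, Add(Pow(Q, 2), Mul(Rational(1, 2), Pow(Q, -1)), Mul(-18, Q)))) = Mul(Add(-88, Q), Add(Pow(Q, 2), Mul(Rational(1, 2), Pow(Q, -1)), Mul(-17, Q))))
Mul(Function('C')(-11), Add(-252, Function('d')(13))) = Mul(Add(Rational(1, 2), Pow(-11, 3), Mul(-105, Pow(-11, 2)), Mul(-44, Pow(-11, -1)), Mul(1496, -11)), Add(-252, 13)) = Mul(Add(Rational(1, 2), -1331, Mul(-105, 121), Mul(-44, Rational(-1, 11)), -16456), -239) = Mul(Add(Rational(1, 2), -1331, -12705, 4, -16456), -239) = Mul(Rational(-60975, 2), -239) = Rational(14573025, 2)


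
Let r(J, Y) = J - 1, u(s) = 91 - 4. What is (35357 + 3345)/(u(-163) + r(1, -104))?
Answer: 38702/87 ≈ 444.85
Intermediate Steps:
u(s) = 87
r(J, Y) = -1 + J
(35357 + 3345)/(u(-163) + r(1, -104)) = (35357 + 3345)/(87 + (-1 + 1)) = 38702/(87 + 0) = 38702/87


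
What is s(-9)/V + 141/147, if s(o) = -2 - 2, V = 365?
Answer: 16959/17885 ≈ 0.94823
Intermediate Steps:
s(o) = -4
s(-9)/V + 141/147 = -4/365 + 141/147 = -4*1/365 + 141*(1/147) = -4/365 + 47/49 = 16959/17885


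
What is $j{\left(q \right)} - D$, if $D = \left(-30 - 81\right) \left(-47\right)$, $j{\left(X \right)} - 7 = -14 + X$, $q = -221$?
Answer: $-5445$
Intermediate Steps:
$j{\left(X \right)} = -7 + X$ ($j{\left(X \right)} = 7 + \left(-14 + X\right) = -7 + X$)
$D = 5217$ ($D = \left(-111\right) \left(-47\right) = 5217$)
$j{\left(q \right)} - D = \left(-7 - 221\right) - 5217 = -228 - 5217 = -5445$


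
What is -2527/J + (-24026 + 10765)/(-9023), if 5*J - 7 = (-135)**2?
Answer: 127768947/164507336 ≈ 0.77668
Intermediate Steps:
J = 18232/5 (J = 7/5 + (1/5)*(-135)**2 = 7/5 + (1/5)*18225 = 7/5 + 3645 = 18232/5 ≈ 3646.4)
-2527/J + (-24026 + 10765)/(-9023) = -2527/18232/5 + (-24026 + 10765)/(-9023) = -2527*5/18232 - 13261*(-1/9023) = -12635/18232 + 13261/9023 = 127768947/164507336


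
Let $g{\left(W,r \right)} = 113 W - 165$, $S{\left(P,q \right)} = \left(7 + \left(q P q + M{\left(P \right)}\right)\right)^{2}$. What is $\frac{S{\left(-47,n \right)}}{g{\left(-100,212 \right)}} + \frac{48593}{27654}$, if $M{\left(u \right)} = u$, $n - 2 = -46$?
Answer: $- \frac{229163302094951}{317053110} \approx -7.2279 \cdot 10^{5}$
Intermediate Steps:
$n = -44$ ($n = 2 - 46 = -44$)
$S{\left(P,q \right)} = \left(7 + P + P q^{2}\right)^{2}$ ($S{\left(P,q \right)} = \left(7 + \left(q P q + P\right)\right)^{2} = \left(7 + \left(P q q + P\right)\right)^{2} = \left(7 + \left(P q^{2} + P\right)\right)^{2} = \left(7 + \left(P + P q^{2}\right)\right)^{2} = \left(7 + P + P q^{2}\right)^{2}$)
$g{\left(W,r \right)} = -165 + 113 W$
$\frac{S{\left(-47,n \right)}}{g{\left(-100,212 \right)}} + \frac{48593}{27654} = \frac{\left(7 - 47 - 47 \left(-44\right)^{2}\right)^{2}}{-165 + 113 \left(-100\right)} + \frac{48593}{27654} = \frac{\left(7 - 47 - 90992\right)^{2}}{-165 - 11300} + 48593 \cdot \frac{1}{27654} = \frac{\left(7 - 47 - 90992\right)^{2}}{-11465} + \frac{48593}{27654} = \left(-91032\right)^{2} \left(- \frac{1}{11465}\right) + \frac{48593}{27654} = 8286825024 \left(- \frac{1}{11465}\right) + \frac{48593}{27654} = - \frac{8286825024}{11465} + \frac{48593}{27654} = - \frac{229163302094951}{317053110}$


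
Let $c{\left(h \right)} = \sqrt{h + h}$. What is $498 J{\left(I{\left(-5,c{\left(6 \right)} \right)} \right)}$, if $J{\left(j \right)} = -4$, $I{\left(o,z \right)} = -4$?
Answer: $-1992$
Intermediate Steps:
$c{\left(h \right)} = \sqrt{2} \sqrt{h}$ ($c{\left(h \right)} = \sqrt{2 h} = \sqrt{2} \sqrt{h}$)
$498 J{\left(I{\left(-5,c{\left(6 \right)} \right)} \right)} = 498 \left(-4\right) = -1992$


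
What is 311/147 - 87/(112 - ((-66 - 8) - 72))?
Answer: 22483/12642 ≈ 1.7784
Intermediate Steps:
311/147 - 87/(112 - ((-66 - 8) - 72)) = 311*(1/147) - 87/(112 - (-74 - 72)) = 311/147 - 87/(112 - 1*(-146)) = 311/147 - 87/(112 + 146) = 311/147 - 87/258 = 311/147 - 87*1/258 = 311/147 - 29/86 = 22483/12642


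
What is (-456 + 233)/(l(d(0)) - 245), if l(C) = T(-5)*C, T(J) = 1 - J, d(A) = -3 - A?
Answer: 223/263 ≈ 0.84791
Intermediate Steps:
l(C) = 6*C (l(C) = (1 - 1*(-5))*C = (1 + 5)*C = 6*C)
(-456 + 233)/(l(d(0)) - 245) = (-456 + 233)/(6*(-3 - 1*0) - 245) = -223/(6*(-3 + 0) - 245) = -223/(6*(-3) - 245) = -223/(-18 - 245) = -223/(-263) = -223*(-1/263) = 223/263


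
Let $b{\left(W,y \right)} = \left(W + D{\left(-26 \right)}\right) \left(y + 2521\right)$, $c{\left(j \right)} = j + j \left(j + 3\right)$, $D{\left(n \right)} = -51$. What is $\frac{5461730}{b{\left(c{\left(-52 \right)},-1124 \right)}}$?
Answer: $\frac{1092346}{683133} \approx 1.599$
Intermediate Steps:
$c{\left(j \right)} = j + j \left(3 + j\right)$
$b{\left(W,y \right)} = \left(-51 + W\right) \left(2521 + y\right)$ ($b{\left(W,y \right)} = \left(W - 51\right) \left(y + 2521\right) = \left(-51 + W\right) \left(2521 + y\right)$)
$\frac{5461730}{b{\left(c{\left(-52 \right)},-1124 \right)}} = \frac{5461730}{-128571 - -57324 + 2521 \left(- 52 \left(4 - 52\right)\right) + - 52 \left(4 - 52\right) \left(-1124\right)} = \frac{5461730}{-128571 + 57324 + 2521 \left(\left(-52\right) \left(-48\right)\right) + \left(-52\right) \left(-48\right) \left(-1124\right)} = \frac{5461730}{-128571 + 57324 + 2521 \cdot 2496 + 2496 \left(-1124\right)} = \frac{5461730}{-128571 + 57324 + 6292416 - 2805504} = \frac{5461730}{3415665} = 5461730 \cdot \frac{1}{3415665} = \frac{1092346}{683133}$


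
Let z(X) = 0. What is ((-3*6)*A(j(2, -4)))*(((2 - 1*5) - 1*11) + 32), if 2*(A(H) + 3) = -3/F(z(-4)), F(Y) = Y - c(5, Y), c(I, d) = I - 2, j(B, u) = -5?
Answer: 810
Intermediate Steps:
c(I, d) = -2 + I
F(Y) = -3 + Y (F(Y) = Y - (-2 + 5) = Y - 1*3 = Y - 3 = -3 + Y)
A(H) = -5/2 (A(H) = -3 + (-3/(-3 + 0))/2 = -3 + (-3/(-3))/2 = -3 + (-3*(-⅓))/2 = -3 + (½)*1 = -3 + ½ = -5/2)
((-3*6)*A(j(2, -4)))*(((2 - 1*5) - 1*11) + 32) = (-3*6*(-5/2))*(((2 - 1*5) - 1*11) + 32) = (-18*(-5/2))*(((2 - 5) - 11) + 32) = 45*((-3 - 11) + 32) = 45*(-14 + 32) = 45*18 = 810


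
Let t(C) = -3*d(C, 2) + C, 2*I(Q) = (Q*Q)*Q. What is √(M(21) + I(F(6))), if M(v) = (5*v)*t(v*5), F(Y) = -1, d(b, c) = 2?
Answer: √41578/2 ≈ 101.95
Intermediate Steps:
I(Q) = Q³/2 (I(Q) = ((Q*Q)*Q)/2 = (Q²*Q)/2 = Q³/2)
t(C) = -6 + C (t(C) = -3*2 + C = -6 + C)
M(v) = 5*v*(-6 + 5*v) (M(v) = (5*v)*(-6 + v*5) = (5*v)*(-6 + 5*v) = 5*v*(-6 + 5*v))
√(M(21) + I(F(6))) = √(5*21*(-6 + 5*21) + (½)*(-1)³) = √(5*21*(-6 + 105) + (½)*(-1)) = √(5*21*99 - ½) = √(10395 - ½) = √(20789/2) = √41578/2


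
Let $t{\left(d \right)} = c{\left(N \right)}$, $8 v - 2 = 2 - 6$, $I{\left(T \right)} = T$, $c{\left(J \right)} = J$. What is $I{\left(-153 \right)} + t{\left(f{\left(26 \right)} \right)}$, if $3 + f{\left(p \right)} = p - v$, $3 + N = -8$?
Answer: $-164$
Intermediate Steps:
$N = -11$ ($N = -3 - 8 = -11$)
$v = - \frac{1}{4}$ ($v = \frac{1}{4} + \frac{2 - 6}{8} = \frac{1}{4} + \frac{1}{8} \left(-4\right) = \frac{1}{4} - \frac{1}{2} = - \frac{1}{4} \approx -0.25$)
$f{\left(p \right)} = - \frac{11}{4} + p$ ($f{\left(p \right)} = -3 + \left(p - - \frac{1}{4}\right) = -3 + \left(p + \frac{1}{4}\right) = -3 + \left(\frac{1}{4} + p\right) = - \frac{11}{4} + p$)
$t{\left(d \right)} = -11$
$I{\left(-153 \right)} + t{\left(f{\left(26 \right)} \right)} = -153 - 11 = -164$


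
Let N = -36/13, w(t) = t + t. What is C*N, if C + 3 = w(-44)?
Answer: 252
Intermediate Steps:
w(t) = 2*t
N = -36/13 (N = -36*1/13 = -36/13 ≈ -2.7692)
C = -91 (C = -3 + 2*(-44) = -3 - 88 = -91)
C*N = -91*(-36/13) = 252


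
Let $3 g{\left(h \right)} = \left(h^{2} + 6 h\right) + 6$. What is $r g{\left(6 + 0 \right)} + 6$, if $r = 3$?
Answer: $84$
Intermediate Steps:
$g{\left(h \right)} = 2 + 2 h + \frac{h^{2}}{3}$ ($g{\left(h \right)} = \frac{\left(h^{2} + 6 h\right) + 6}{3} = \frac{6 + h^{2} + 6 h}{3} = 2 + 2 h + \frac{h^{2}}{3}$)
$r g{\left(6 + 0 \right)} + 6 = 3 \left(2 + 2 \left(6 + 0\right) + \frac{\left(6 + 0\right)^{2}}{3}\right) + 6 = 3 \left(2 + 2 \cdot 6 + \frac{6^{2}}{3}\right) + 6 = 3 \left(2 + 12 + \frac{1}{3} \cdot 36\right) + 6 = 3 \left(2 + 12 + 12\right) + 6 = 3 \cdot 26 + 6 = 78 + 6 = 84$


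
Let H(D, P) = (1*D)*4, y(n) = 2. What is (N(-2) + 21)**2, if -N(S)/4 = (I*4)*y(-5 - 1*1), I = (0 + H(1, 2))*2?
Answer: 55225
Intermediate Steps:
H(D, P) = 4*D (H(D, P) = D*4 = 4*D)
I = 8 (I = (0 + 4*1)*2 = (0 + 4)*2 = 4*2 = 8)
N(S) = -256 (N(S) = -4*8*4*2 = -128*2 = -4*64 = -256)
(N(-2) + 21)**2 = (-256 + 21)**2 = (-235)**2 = 55225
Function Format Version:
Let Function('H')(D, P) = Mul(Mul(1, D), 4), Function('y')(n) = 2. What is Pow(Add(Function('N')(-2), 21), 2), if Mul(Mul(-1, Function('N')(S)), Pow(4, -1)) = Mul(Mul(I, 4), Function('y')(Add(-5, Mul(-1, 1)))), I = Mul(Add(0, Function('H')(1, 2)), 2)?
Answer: 55225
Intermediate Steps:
Function('H')(D, P) = Mul(4, D) (Function('H')(D, P) = Mul(D, 4) = Mul(4, D))
I = 8 (I = Mul(Add(0, Mul(4, 1)), 2) = Mul(Add(0, 4), 2) = Mul(4, 2) = 8)
Function('N')(S) = -256 (Function('N')(S) = Mul(-4, Mul(Mul(8, 4), 2)) = Mul(-4, Mul(32, 2)) = Mul(-4, 64) = -256)
Pow(Add(Function('N')(-2), 21), 2) = Pow(Add(-256, 21), 2) = Pow(-235, 2) = 55225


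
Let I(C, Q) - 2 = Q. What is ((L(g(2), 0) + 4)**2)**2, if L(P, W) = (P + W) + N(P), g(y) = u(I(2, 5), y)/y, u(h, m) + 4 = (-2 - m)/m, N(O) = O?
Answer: 16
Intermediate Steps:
I(C, Q) = 2 + Q
u(h, m) = -4 + (-2 - m)/m
g(y) = (-5 - 2/y)/y
L(P, W) = W + 2*P (L(P, W) = (P + W) + P = W + 2*P)
((L(g(2), 0) + 4)**2)**2 = (((0 + 2*((-2 - 5*2)/2**2)) + 4)**2)**2 = (((0 + 2*((-2 - 10)/4)) + 4)**2)**2 = (((0 + 2*((1/4)*(-12))) + 4)**2)**2 = (((0 + 2*(-3)) + 4)**2)**2 = (((0 - 6) + 4)**2)**2 = ((-6 + 4)**2)**2 = ((-2)**2)**2 = 4**2 = 16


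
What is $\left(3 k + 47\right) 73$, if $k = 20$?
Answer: $7811$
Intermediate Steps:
$\left(3 k + 47\right) 73 = \left(3 \cdot 20 + 47\right) 73 = \left(60 + 47\right) 73 = 107 \cdot 73 = 7811$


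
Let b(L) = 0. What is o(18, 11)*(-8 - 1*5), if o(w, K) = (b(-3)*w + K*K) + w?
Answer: -1807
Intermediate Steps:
o(w, K) = w + K² (o(w, K) = (0*w + K*K) + w = (0 + K²) + w = K² + w = w + K²)
o(18, 11)*(-8 - 1*5) = (18 + 11²)*(-8 - 1*5) = (18 + 121)*(-8 - 5) = 139*(-13) = -1807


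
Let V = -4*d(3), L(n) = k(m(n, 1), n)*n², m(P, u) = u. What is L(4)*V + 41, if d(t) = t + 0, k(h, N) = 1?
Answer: -151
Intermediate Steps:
d(t) = t
L(n) = n² (L(n) = 1*n² = n²)
V = -12 (V = -4*3 = -12)
L(4)*V + 41 = 4²*(-12) + 41 = 16*(-12) + 41 = -192 + 41 = -151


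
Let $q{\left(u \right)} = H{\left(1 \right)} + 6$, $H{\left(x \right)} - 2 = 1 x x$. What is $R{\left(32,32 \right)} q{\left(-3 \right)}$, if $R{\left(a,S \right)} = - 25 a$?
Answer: $-7200$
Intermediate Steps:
$H{\left(x \right)} = 2 + x^{2}$ ($H{\left(x \right)} = 2 + 1 x x = 2 + x x = 2 + x^{2}$)
$q{\left(u \right)} = 9$ ($q{\left(u \right)} = \left(2 + 1^{2}\right) + 6 = \left(2 + 1\right) + 6 = 3 + 6 = 9$)
$R{\left(32,32 \right)} q{\left(-3 \right)} = \left(-25\right) 32 \cdot 9 = \left(-800\right) 9 = -7200$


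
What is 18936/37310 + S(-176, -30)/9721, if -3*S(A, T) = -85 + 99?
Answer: 275854114/544035765 ≈ 0.50705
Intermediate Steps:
S(A, T) = -14/3 (S(A, T) = -(-85 + 99)/3 = -⅓*14 = -14/3)
18936/37310 + S(-176, -30)/9721 = 18936/37310 - 14/3/9721 = 18936*(1/37310) - 14/3*1/9721 = 9468/18655 - 14/29163 = 275854114/544035765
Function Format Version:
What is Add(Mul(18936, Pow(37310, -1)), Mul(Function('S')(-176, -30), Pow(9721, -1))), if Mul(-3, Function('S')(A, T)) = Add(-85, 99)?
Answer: Rational(275854114, 544035765) ≈ 0.50705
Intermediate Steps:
Function('S')(A, T) = Rational(-14, 3) (Function('S')(A, T) = Mul(Rational(-1, 3), Add(-85, 99)) = Mul(Rational(-1, 3), 14) = Rational(-14, 3))
Add(Mul(18936, Pow(37310, -1)), Mul(Function('S')(-176, -30), Pow(9721, -1))) = Add(Mul(18936, Pow(37310, -1)), Mul(Rational(-14, 3), Pow(9721, -1))) = Add(Mul(18936, Rational(1, 37310)), Mul(Rational(-14, 3), Rational(1, 9721))) = Add(Rational(9468, 18655), Rational(-14, 29163)) = Rational(275854114, 544035765)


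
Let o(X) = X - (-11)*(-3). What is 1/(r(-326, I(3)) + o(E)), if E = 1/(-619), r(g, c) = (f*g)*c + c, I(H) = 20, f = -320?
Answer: 619/1291473552 ≈ 4.7930e-7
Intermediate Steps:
r(g, c) = c - 320*c*g (r(g, c) = (-320*g)*c + c = -320*c*g + c = c - 320*c*g)
E = -1/619 ≈ -0.0016155
o(X) = -33 + X (o(X) = X - 11*3 = X - 33 = -33 + X)
1/(r(-326, I(3)) + o(E)) = 1/(20*(1 - 320*(-326)) + (-33 - 1/619)) = 1/(20*(1 + 104320) - 20428/619) = 1/(20*104321 - 20428/619) = 1/(2086420 - 20428/619) = 1/(1291473552/619) = 619/1291473552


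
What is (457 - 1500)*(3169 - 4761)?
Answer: 1660456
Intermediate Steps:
(457 - 1500)*(3169 - 4761) = -1043*(-1592) = 1660456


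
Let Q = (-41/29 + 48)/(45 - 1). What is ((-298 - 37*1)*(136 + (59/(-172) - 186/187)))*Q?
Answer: -1960271906215/41041264 ≈ -47763.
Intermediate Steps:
Q = 1351/1276 (Q = (-41*1/29 + 48)/44 = (-41/29 + 48)*(1/44) = (1351/29)*(1/44) = 1351/1276 ≈ 1.0588)
((-298 - 37*1)*(136 + (59/(-172) - 186/187)))*Q = ((-298 - 37*1)*(136 + (59/(-172) - 186/187)))*(1351/1276) = ((-298 - 37)*(136 + (59*(-1/172) - 186*1/187)))*(1351/1276) = -335*(136 + (-59/172 - 186/187))*(1351/1276) = -335*(136 - 43025/32164)*(1351/1276) = -335*4331279/32164*(1351/1276) = -1450978465/32164*1351/1276 = -1960271906215/41041264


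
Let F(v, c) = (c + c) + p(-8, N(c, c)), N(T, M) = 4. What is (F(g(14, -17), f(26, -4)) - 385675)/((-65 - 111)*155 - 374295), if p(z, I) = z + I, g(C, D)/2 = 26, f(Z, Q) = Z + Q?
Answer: 77127/80315 ≈ 0.96031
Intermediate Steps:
f(Z, Q) = Q + Z
g(C, D) = 52 (g(C, D) = 2*26 = 52)
p(z, I) = I + z
F(v, c) = -4 + 2*c (F(v, c) = (c + c) + (4 - 8) = 2*c - 4 = -4 + 2*c)
(F(g(14, -17), f(26, -4)) - 385675)/((-65 - 111)*155 - 374295) = ((-4 + 2*(-4 + 26)) - 385675)/((-65 - 111)*155 - 374295) = ((-4 + 2*22) - 385675)/(-176*155 - 374295) = ((-4 + 44) - 385675)/(-27280 - 374295) = (40 - 385675)/(-401575) = -385635*(-1/401575) = 77127/80315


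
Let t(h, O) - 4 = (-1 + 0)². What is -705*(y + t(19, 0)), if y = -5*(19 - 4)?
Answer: 49350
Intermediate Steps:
t(h, O) = 5 (t(h, O) = 4 + (-1 + 0)² = 4 + (-1)² = 4 + 1 = 5)
y = -75 (y = -5*15 = -75)
-705*(y + t(19, 0)) = -705*(-75 + 5) = -705*(-70) = 49350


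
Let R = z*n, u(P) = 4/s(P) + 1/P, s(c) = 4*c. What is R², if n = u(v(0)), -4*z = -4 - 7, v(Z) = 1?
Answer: 121/4 ≈ 30.250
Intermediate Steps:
u(P) = 2/P (u(P) = 4/((4*P)) + 1/P = 4*(1/(4*P)) + 1/P = 1/P + 1/P = 2/P)
z = 11/4 (z = -(-4 - 7)/4 = -¼*(-11) = 11/4 ≈ 2.7500)
n = 2 (n = 2/1 = 2*1 = 2)
R = 11/2 (R = (11/4)*2 = 11/2 ≈ 5.5000)
R² = (11/2)² = 121/4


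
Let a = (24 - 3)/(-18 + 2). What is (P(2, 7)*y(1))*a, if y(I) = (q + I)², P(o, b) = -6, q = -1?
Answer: 0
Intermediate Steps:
a = -21/16 (a = 21/(-16) = 21*(-1/16) = -21/16 ≈ -1.3125)
y(I) = (-1 + I)²
(P(2, 7)*y(1))*a = -6*(-1 + 1)²*(-21/16) = -6*0²*(-21/16) = -6*0*(-21/16) = 0*(-21/16) = 0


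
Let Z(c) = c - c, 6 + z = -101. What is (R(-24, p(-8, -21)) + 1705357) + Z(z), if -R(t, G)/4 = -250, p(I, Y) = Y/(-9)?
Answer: 1706357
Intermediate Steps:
z = -107 (z = -6 - 101 = -107)
p(I, Y) = -Y/9 (p(I, Y) = Y*(-⅑) = -Y/9)
R(t, G) = 1000 (R(t, G) = -4*(-250) = 1000)
Z(c) = 0
(R(-24, p(-8, -21)) + 1705357) + Z(z) = (1000 + 1705357) + 0 = 1706357 + 0 = 1706357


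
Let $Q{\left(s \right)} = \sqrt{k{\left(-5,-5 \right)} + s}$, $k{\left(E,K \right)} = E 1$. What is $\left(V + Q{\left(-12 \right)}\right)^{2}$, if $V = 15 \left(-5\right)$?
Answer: $\left(75 - i \sqrt{17}\right)^{2} \approx 5608.0 - 618.47 i$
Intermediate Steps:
$k{\left(E,K \right)} = E$
$V = -75$
$Q{\left(s \right)} = \sqrt{-5 + s}$
$\left(V + Q{\left(-12 \right)}\right)^{2} = \left(-75 + \sqrt{-5 - 12}\right)^{2} = \left(-75 + \sqrt{-17}\right)^{2} = \left(-75 + i \sqrt{17}\right)^{2}$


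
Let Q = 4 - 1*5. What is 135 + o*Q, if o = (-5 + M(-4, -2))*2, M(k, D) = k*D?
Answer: 129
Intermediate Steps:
Q = -1 (Q = 4 - 5 = -1)
M(k, D) = D*k
o = 6 (o = (-5 - 2*(-4))*2 = (-5 + 8)*2 = 3*2 = 6)
135 + o*Q = 135 + 6*(-1) = 135 - 6 = 129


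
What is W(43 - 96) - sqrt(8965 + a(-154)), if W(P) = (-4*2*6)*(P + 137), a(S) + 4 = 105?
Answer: -4032 - sqrt(9066) ≈ -4127.2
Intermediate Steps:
a(S) = 101 (a(S) = -4 + 105 = 101)
W(P) = -6576 - 48*P (W(P) = (-8*6)*(137 + P) = -48*(137 + P) = -6576 - 48*P)
W(43 - 96) - sqrt(8965 + a(-154)) = (-6576 - 48*(43 - 96)) - sqrt(8965 + 101) = (-6576 - 48*(-53)) - sqrt(9066) = (-6576 + 2544) - sqrt(9066) = -4032 - sqrt(9066)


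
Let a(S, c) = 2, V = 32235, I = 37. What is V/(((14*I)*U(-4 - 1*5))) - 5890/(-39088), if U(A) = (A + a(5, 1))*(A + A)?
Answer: 1398325/2169384 ≈ 0.64457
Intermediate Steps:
U(A) = 2*A*(2 + A) (U(A) = (A + 2)*(A + A) = (2 + A)*(2*A) = 2*A*(2 + A))
V/(((14*I)*U(-4 - 1*5))) - 5890/(-39088) = 32235/(((14*37)*(2*(-4 - 1*5)*(2 + (-4 - 1*5))))) - 5890/(-39088) = 32235/((518*(2*(-4 - 5)*(2 + (-4 - 5))))) - 5890*(-1/39088) = 32235/((518*(2*(-9)*(2 - 9)))) + 2945/19544 = 32235/((518*(2*(-9)*(-7)))) + 2945/19544 = 32235/((518*126)) + 2945/19544 = 32235/65268 + 2945/19544 = 32235*(1/65268) + 2945/19544 = 1535/3108 + 2945/19544 = 1398325/2169384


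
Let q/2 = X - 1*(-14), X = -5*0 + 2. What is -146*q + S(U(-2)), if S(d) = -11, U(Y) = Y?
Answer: -4683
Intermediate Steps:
X = 2 (X = 0 + 2 = 2)
q = 32 (q = 2*(2 - 1*(-14)) = 2*(2 + 14) = 2*16 = 32)
-146*q + S(U(-2)) = -146*32 - 11 = -4672 - 11 = -4683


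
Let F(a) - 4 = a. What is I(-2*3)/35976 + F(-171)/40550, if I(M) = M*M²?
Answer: -615283/60784450 ≈ -0.010122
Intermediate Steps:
F(a) = 4 + a
I(M) = M³
I(-2*3)/35976 + F(-171)/40550 = (-2*3)³/35976 + (4 - 171)/40550 = (-6)³*(1/35976) - 167*1/40550 = -216*1/35976 - 167/40550 = -9/1499 - 167/40550 = -615283/60784450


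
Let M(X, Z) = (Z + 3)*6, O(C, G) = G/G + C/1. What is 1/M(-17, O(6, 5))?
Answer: 1/60 ≈ 0.016667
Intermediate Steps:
O(C, G) = 1 + C (O(C, G) = 1 + C*1 = 1 + C)
M(X, Z) = 18 + 6*Z (M(X, Z) = (3 + Z)*6 = 18 + 6*Z)
1/M(-17, O(6, 5)) = 1/(18 + 6*(1 + 6)) = 1/(18 + 6*7) = 1/(18 + 42) = 1/60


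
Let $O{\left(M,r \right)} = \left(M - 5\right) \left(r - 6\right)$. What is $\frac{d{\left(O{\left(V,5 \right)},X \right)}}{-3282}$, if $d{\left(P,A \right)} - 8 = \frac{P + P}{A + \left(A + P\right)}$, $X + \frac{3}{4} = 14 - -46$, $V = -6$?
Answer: $- \frac{1058}{425019} \approx -0.0024893$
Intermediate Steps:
$O{\left(M,r \right)} = \left(-6 + r\right) \left(-5 + M\right)$ ($O{\left(M,r \right)} = \left(-5 + M\right) \left(-6 + r\right) = \left(-6 + r\right) \left(-5 + M\right)$)
$X = \frac{237}{4}$ ($X = - \frac{3}{4} + \left(14 - -46\right) = - \frac{3}{4} + \left(14 + 46\right) = - \frac{3}{4} + 60 = \frac{237}{4} \approx 59.25$)
$d{\left(P,A \right)} = 8 + \frac{2 P}{P + 2 A}$ ($d{\left(P,A \right)} = 8 + \frac{P + P}{A + \left(A + P\right)} = 8 + \frac{2 P}{P + 2 A}$)
$\frac{d{\left(O{\left(V,5 \right)},X \right)}}{-3282} = \frac{2 \frac{1}{\left(30 - -36 - 25 - 30\right) + 2 \cdot \frac{237}{4}} \left(5 \left(30 - -36 - 25 - 30\right) + 8 \cdot \frac{237}{4}\right)}{-3282} = \frac{2 \left(5 \left(30 + 36 - 25 - 30\right) + 474\right)}{\left(30 + 36 - 25 - 30\right) + \frac{237}{2}} \left(- \frac{1}{3282}\right) = \frac{2 \left(5 \cdot 11 + 474\right)}{11 + \frac{237}{2}} \left(- \frac{1}{3282}\right) = \frac{2 \left(55 + 474\right)}{\frac{259}{2}} \left(- \frac{1}{3282}\right) = 2 \cdot \frac{2}{259} \cdot 529 \left(- \frac{1}{3282}\right) = \frac{2116}{259} \left(- \frac{1}{3282}\right) = - \frac{1058}{425019}$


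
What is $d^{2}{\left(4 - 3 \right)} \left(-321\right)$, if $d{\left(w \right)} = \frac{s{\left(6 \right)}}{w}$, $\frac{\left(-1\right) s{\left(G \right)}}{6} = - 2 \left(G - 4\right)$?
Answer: $-184896$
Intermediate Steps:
$s{\left(G \right)} = -48 + 12 G$ ($s{\left(G \right)} = - 6 \left(- 2 \left(G - 4\right)\right) = - 6 \left(- 2 \left(-4 + G\right)\right) = - 6 \left(8 - 2 G\right) = -48 + 12 G$)
$d{\left(w \right)} = \frac{24}{w}$ ($d{\left(w \right)} = \frac{-48 + 12 \cdot 6}{w} = \frac{-48 + 72}{w} = \frac{24}{w}$)
$d^{2}{\left(4 - 3 \right)} \left(-321\right) = \left(\frac{24}{4 - 3}\right)^{2} \left(-321\right) = \left(\frac{24}{1}\right)^{2} \left(-321\right) = \left(24 \cdot 1\right)^{2} \left(-321\right) = 24^{2} \left(-321\right) = 576 \left(-321\right) = -184896$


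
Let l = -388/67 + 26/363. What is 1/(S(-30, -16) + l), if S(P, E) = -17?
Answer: -24321/552559 ≈ -0.044015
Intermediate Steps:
l = -139102/24321 (l = -388*1/67 + 26*(1/363) = -388/67 + 26/363 = -139102/24321 ≈ -5.7194)
1/(S(-30, -16) + l) = 1/(-17 - 139102/24321) = 1/(-552559/24321) = -24321/552559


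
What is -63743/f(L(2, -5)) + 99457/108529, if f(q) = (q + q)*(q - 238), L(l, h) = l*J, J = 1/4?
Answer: 13883170169/51551275 ≈ 269.31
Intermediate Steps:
J = ¼ (J = 1*(¼) = ¼ ≈ 0.25000)
L(l, h) = l/4 (L(l, h) = l*(¼) = l/4)
f(q) = 2*q*(-238 + q) (f(q) = (2*q)*(-238 + q) = 2*q*(-238 + q))
-63743/f(L(2, -5)) + 99457/108529 = -63743/(-238 + (¼)*2) + 99457/108529 = -63743/(-238 + ½) + 99457*(1/108529) = -63743/(2*(½)*(-475/2)) + 99457/108529 = -63743/(-475/2) + 99457/108529 = -63743*(-2/475) + 99457/108529 = 127486/475 + 99457/108529 = 13883170169/51551275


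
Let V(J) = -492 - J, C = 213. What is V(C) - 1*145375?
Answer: -146080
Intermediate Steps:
V(C) - 1*145375 = (-492 - 1*213) - 1*145375 = (-492 - 213) - 145375 = -705 - 145375 = -146080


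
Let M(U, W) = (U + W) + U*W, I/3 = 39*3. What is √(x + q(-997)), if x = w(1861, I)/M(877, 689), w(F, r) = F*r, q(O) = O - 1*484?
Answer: 2*I*√135788986738058/605819 ≈ 38.47*I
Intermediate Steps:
q(O) = -484 + O (q(O) = O - 484 = -484 + O)
I = 351 (I = 3*(39*3) = 3*117 = 351)
M(U, W) = U + W + U*W
x = 653211/605819 (x = (1861*351)/(877 + 689 + 877*689) = 653211/(877 + 689 + 604253) = 653211/605819 ≈ 1.0782)
√(x + q(-997)) = √(653211/605819 + (-484 - 997)) = √(653211/605819 - 1481) = √(-896564728/605819) = 2*I*√135788986738058/605819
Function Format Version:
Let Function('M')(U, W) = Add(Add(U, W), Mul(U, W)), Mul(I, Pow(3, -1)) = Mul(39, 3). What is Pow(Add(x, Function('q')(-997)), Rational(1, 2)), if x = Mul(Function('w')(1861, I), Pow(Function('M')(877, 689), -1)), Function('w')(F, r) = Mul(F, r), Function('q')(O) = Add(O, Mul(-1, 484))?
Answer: Mul(Rational(2, 605819), I, Pow(135788986738058, Rational(1, 2))) ≈ Mul(38.470, I)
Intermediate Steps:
Function('q')(O) = Add(-484, O) (Function('q')(O) = Add(O, -484) = Add(-484, O))
I = 351 (I = Mul(3, Mul(39, 3)) = Mul(3, 117) = 351)
Function('M')(U, W) = Add(U, W, Mul(U, W))
x = Rational(653211, 605819) (x = Mul(Mul(1861, 351), Pow(Add(877, 689, Mul(877, 689)), -1)) = Mul(653211, Pow(Add(877, 689, 604253), -1)) = Mul(653211, Pow(605819, -1)) = Mul(653211, Rational(1, 605819)) = Rational(653211, 605819) ≈ 1.0782)
Pow(Add(x, Function('q')(-997)), Rational(1, 2)) = Pow(Add(Rational(653211, 605819), Add(-484, -997)), Rational(1, 2)) = Pow(Add(Rational(653211, 605819), -1481), Rational(1, 2)) = Pow(Rational(-896564728, 605819), Rational(1, 2)) = Mul(Rational(2, 605819), I, Pow(135788986738058, Rational(1, 2)))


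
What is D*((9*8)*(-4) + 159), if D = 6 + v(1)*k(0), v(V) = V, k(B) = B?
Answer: -774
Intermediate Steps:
D = 6 (D = 6 + 1*0 = 6 + 0 = 6)
D*((9*8)*(-4) + 159) = 6*((9*8)*(-4) + 159) = 6*(72*(-4) + 159) = 6*(-288 + 159) = 6*(-129) = -774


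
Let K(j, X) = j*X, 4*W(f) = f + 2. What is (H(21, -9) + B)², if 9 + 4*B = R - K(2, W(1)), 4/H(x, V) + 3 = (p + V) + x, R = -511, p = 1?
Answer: 27029601/1600 ≈ 16894.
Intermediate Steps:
W(f) = ½ + f/4 (W(f) = (f + 2)/4 = (2 + f)/4 = ½ + f/4)
K(j, X) = X*j
H(x, V) = 4/(-2 + V + x) (H(x, V) = 4/(-3 + ((1 + V) + x)) = 4/(-3 + (1 + V + x)) = 4/(-2 + V + x))
B = -1043/8 (B = -9/4 + (-511 - (½ + (¼)*1)*2)/4 = -9/4 + (-511 - (½ + ¼)*2)/4 = -9/4 + (-511 - 3*2/4)/4 = -9/4 + (-511 - 1*3/2)/4 = -9/4 + (-511 - 3/2)/4 = -9/4 + (¼)*(-1025/2) = -9/4 - 1025/8 = -1043/8 ≈ -130.38)
(H(21, -9) + B)² = (4/(-2 - 9 + 21) - 1043/8)² = (4/10 - 1043/8)² = (4*(⅒) - 1043/8)² = (⅖ - 1043/8)² = (-5199/40)² = 27029601/1600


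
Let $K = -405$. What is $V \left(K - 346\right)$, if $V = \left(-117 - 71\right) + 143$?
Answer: $33795$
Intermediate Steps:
$V = -45$ ($V = -188 + 143 = -45$)
$V \left(K - 346\right) = - 45 \left(-405 - 346\right) = \left(-45\right) \left(-751\right) = 33795$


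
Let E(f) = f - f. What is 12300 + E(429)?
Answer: 12300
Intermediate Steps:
E(f) = 0
12300 + E(429) = 12300 + 0 = 12300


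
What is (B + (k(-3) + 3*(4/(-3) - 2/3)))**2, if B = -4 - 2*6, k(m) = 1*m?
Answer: 625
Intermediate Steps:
k(m) = m
B = -16 (B = -4 - 12 = -16)
(B + (k(-3) + 3*(4/(-3) - 2/3)))**2 = (-16 + (-3 + 3*(4/(-3) - 2/3)))**2 = (-16 + (-3 + 3*(4*(-1/3) - 2*1/3)))**2 = (-16 + (-3 + 3*(-4/3 - 2/3)))**2 = (-16 + (-3 + 3*(-2)))**2 = (-16 + (-3 - 6))**2 = (-16 - 9)**2 = (-25)**2 = 625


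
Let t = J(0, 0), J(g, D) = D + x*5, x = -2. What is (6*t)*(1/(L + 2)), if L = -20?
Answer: 10/3 ≈ 3.3333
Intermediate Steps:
J(g, D) = -10 + D (J(g, D) = D - 2*5 = D - 10 = -10 + D)
t = -10 (t = -10 + 0 = -10)
(6*t)*(1/(L + 2)) = (6*(-10))*(1/(-20 + 2)) = -60/(-18) = -(-10)/3 = -60*(-1/18) = 10/3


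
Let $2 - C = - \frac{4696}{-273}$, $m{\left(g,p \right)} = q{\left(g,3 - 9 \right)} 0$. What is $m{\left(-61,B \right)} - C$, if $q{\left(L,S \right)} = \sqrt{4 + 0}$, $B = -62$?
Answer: $\frac{4150}{273} \approx 15.201$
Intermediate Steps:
$q{\left(L,S \right)} = 2$ ($q{\left(L,S \right)} = \sqrt{4} = 2$)
$m{\left(g,p \right)} = 0$ ($m{\left(g,p \right)} = 2 \cdot 0 = 0$)
$C = - \frac{4150}{273}$ ($C = 2 - - \frac{4696}{-273} = 2 - \left(-4696\right) \left(- \frac{1}{273}\right) = 2 - \frac{4696}{273} = - \frac{4150}{273} \approx -15.201$)
$m{\left(-61,B \right)} - C = 0 - - \frac{4150}{273} = 0 + \frac{4150}{273} = \frac{4150}{273}$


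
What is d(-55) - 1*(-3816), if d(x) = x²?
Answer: 6841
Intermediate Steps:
d(-55) - 1*(-3816) = (-55)² - 1*(-3816) = 3025 + 3816 = 6841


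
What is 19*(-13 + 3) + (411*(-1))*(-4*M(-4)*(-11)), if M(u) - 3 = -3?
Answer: -190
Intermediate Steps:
M(u) = 0 (M(u) = 3 - 3 = 0)
19*(-13 + 3) + (411*(-1))*(-4*M(-4)*(-11)) = 19*(-13 + 3) + (411*(-1))*(-4*0*(-11)) = 19*(-10) - 0*(-11) = -190 - 411*0 = -190 + 0 = -190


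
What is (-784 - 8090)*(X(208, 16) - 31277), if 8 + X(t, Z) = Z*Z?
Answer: 275351346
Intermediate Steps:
X(t, Z) = -8 + Z² (X(t, Z) = -8 + Z*Z = -8 + Z²)
(-784 - 8090)*(X(208, 16) - 31277) = (-784 - 8090)*((-8 + 16²) - 31277) = -8874*((-8 + 256) - 31277) = -8874*(248 - 31277) = -8874*(-31029) = 275351346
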